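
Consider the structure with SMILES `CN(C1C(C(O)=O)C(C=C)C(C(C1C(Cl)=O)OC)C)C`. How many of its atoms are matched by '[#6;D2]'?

1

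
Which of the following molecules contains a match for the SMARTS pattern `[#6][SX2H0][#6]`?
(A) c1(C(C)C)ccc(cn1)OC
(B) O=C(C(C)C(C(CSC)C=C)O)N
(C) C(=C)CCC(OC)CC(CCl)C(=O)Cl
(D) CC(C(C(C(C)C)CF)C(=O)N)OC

[#6][SX2H0][#6] describes an aliphatic sulfur bridging two carbons with no H on the sulfur (a thioether).
(A) has a methoxy ether (-OCH3) but the bridging atom is O, not S.
(B) contains a methylthio ether (-SCH3), which satisfies every atom and bond constraint.
(C) has a methoxy ether (-OCH3) but the bridging atom is O, not S.
(D) has a methoxy ether (-OCH3) but the bridging atom is O, not S.
So the answer is (B).

B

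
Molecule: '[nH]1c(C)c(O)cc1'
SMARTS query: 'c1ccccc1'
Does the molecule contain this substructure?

No

The pattern c1ccccc1 describes six aromatic carbons in a ring — a benzene ring.
The closest candidate here is a methyl group (-CH3), but no six-membered all-carbon aromatic ring is present. No other fragment satisfies the full query, so there is no match.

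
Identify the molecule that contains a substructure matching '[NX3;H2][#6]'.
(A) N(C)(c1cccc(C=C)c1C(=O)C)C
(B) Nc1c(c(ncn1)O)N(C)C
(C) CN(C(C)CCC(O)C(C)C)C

B

[NX3;H2][#6] describes a trivalent nitrogen with two H attached to carbon (a primary amine).
(A) has a dimethylamino group (-N(CH3)2) but the nitrogen has H0, not H2.
(B) contains a primary amino group (-NH2), which satisfies every atom and bond constraint.
(C) has a dimethylamino group (-N(CH3)2) but the nitrogen has H0, not H2.
So the answer is (B).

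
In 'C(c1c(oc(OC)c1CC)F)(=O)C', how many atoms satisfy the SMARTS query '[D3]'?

5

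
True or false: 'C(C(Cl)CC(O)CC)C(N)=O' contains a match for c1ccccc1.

False

The pattern c1ccccc1 describes six aromatic carbons in a ring — a benzene ring.
The closest candidate here is a methyl group (-CH3), but no six-membered all-carbon aromatic ring is present. No other fragment satisfies the full query, so there is no match.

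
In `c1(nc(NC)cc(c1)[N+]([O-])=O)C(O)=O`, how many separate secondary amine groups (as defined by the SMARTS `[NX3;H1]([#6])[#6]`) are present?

[NX3;H1]([#6])[#6] is the SMARTS for a secondary amine: a trivalent nitrogen with one H, bonded to two carbons.
Exactly one fragment in the molecule meets all constraints, giving 1 match.

1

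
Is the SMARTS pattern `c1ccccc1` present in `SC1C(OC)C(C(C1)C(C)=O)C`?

No

The pattern c1ccccc1 describes six aromatic carbons in a ring — a benzene ring.
The closest candidate here is a methyl group (-CH3), but no six-membered all-carbon aromatic ring is present. No other fragment satisfies the full query, so there is no match.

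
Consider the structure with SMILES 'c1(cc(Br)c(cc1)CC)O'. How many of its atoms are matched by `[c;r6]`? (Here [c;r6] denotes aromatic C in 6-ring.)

The query [c;r6] means: aromatic carbon that belongs to a six-membered ring.
Check the 10 heavy atoms by environment: 6× c (aromatic, in 6-ring) → match; 1× O (acyclic) → no; 2× C (acyclic) → no; 1× Br (acyclic) → no.
That gives 6 matching atoms.

6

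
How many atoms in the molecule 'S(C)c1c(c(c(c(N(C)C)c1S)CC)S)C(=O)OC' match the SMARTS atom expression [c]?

6

The query [c] means: lowercase c matches aromatic carbon only.
Check the 19 heavy atoms by environment: 6× c (aromatic) → match; 7× C → no; 2× O → no; 1× N → no; 3× S → no.
That gives 6 matching atoms.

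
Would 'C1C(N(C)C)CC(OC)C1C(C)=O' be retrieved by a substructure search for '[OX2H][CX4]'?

The pattern [OX2H][CX4] describes a hydroxyl oxygen bound to an sp3 (X4) carbon — an aliphatic alcohol.
The closest candidate here is a methoxy ether (-OCH3), but the oxygen has H0 (ether), not H1. No other fragment satisfies the full query, so there is no match.

No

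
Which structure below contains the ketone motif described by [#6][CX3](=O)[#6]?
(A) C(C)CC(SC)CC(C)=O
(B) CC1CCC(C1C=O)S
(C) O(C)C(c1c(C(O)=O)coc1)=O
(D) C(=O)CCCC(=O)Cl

A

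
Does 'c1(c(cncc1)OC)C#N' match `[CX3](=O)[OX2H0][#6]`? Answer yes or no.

No

The pattern [CX3](=O)[OX2H0][#6] describes a carbonyl carbon bonded to an oxygen that is itself bonded to carbon (no H on that O) — an ester.
The closest candidate here is a methoxy ether (-OCH3), but the ether oxygen is not adjacent to a C=O carbon. No other fragment satisfies the full query, so there is no match.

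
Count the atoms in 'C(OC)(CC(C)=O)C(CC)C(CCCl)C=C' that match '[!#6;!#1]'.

3

The query [!#6;!#1] means: not carbon and not hydrogen — any heteroatom.
Check the 16 heavy atoms by environment: 13× C → no; 2× O → match; 1× Cl → match.
Summing the matching environments: 2 + 1 = 3 matching atoms.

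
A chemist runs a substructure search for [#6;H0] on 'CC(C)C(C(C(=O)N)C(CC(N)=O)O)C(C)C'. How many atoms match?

The query [#6;H0] means: any carbon with no attached hydrogen.
Check the 17 heavy atoms by environment: 4× C (H3) → no; 5× C (H1) → no; 1× C (H2) → no; 1× O (H1) → no; 2× C (H0) → match; 2× O (H0) → no; 2× N (H2) → no.
That gives 2 matching atoms.

2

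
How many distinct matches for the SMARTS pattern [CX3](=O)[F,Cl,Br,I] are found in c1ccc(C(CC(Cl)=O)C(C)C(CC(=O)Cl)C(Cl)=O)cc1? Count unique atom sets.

3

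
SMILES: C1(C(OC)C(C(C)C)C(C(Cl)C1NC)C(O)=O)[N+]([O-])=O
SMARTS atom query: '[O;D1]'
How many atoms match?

The query [O;D1] means: aliphatic oxygen bonded to exactly one heavy atom.
Check the 20 heavy atoms by environment: 8× C (D3) → no; 1× Cl (D1) → no; 3× O (D1) → match; 4× C (D1) → no; 1× N (charge +1, D3) → no; 1× O (charge -1, D1) → match; 1× O (D2) → no; 1× N (D2) → no.
Summing the matching environments: 3 + 1 = 4 matching atoms.

4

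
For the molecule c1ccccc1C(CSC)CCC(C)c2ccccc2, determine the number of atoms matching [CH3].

2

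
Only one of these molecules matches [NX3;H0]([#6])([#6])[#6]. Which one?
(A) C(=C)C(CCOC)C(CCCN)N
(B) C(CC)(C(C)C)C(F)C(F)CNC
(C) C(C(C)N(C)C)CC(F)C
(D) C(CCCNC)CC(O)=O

[NX3;H0]([#6])([#6])[#6] describes a trivalent nitrogen with no H, bonded to three carbons (a tertiary amine).
(A) has a primary amino group (-NH2) but the nitrogen has H2, not H0 with three carbons.
(B) has an N-methylamino group (-NHCH3) but the nitrogen still has one H (H1), not H0.
(C) contains a dimethylamino group (-N(CH3)2), which satisfies every atom and bond constraint.
(D) has an N-methylamino group (-NHCH3) but the nitrogen still has one H (H1), not H0.
So the answer is (C).

C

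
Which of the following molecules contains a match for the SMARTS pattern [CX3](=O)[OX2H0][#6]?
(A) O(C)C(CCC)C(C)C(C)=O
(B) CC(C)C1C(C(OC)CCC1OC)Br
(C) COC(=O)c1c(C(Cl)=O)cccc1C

C

[CX3](=O)[OX2H0][#6] describes a carbonyl carbon bonded to an oxygen that is itself bonded to carbon (no H on that O) (an ester).
(A) has a methoxy ether (-OCH3) but the ether oxygen is not adjacent to a C=O carbon.
(B) has a methoxy ether (-OCH3) but the ether oxygen is not adjacent to a C=O carbon.
(C) contains a methyl-ester group (-C(=O)OCH3), which satisfies every atom and bond constraint.
So the answer is (C).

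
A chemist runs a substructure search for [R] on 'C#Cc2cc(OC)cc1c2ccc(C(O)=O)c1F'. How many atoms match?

10

Check the 18 heavy atoms by environment: 10× c (aromatic, in 6-ring) → match; 3× O (acyclic) → no; 4× C (acyclic) → no; 1× F (acyclic) → no.
That gives 10 matching atoms.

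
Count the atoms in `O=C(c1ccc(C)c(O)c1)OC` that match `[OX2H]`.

The query [OX2H] means: aliphatic oxygen with two connections, one of which is H — an -OH oxygen.
Check the 12 heavy atoms by environment: 3× c (aromatic, H0, X3) → no; 3× c (aromatic, H1, X3) → no; 2× C (H3, X4) → no; 1× O (H1, X2) → match; 1× C (H0, X3) → no; 1× O (H0, X1) → no; 1× O (H0, X2) → no.
That gives 1 matching atom.

1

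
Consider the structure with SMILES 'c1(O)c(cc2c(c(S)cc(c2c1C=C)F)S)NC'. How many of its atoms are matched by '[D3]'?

8

The query [D3] means: atom with exactly three heavy-atom neighbours.
Check the 18 heavy atoms by environment: 8× c (aromatic, D3) → match; 2× c (aromatic, D2) → no; 2× S (D1) → no; 1× F (D1) → no; 1× C (D2) → no; 2× C (D1) → no; 1× N (D2) → no; 1× O (D1) → no.
That gives 8 matching atoms.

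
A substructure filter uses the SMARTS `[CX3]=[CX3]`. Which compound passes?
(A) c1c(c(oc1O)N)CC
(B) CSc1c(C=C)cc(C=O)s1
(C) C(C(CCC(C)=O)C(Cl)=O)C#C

[CX3]=[CX3] describes a non-aromatic C=C double bond between two sp2 carbons (an alkene).
(A) has an ethyl group (-CH2CH3) but its C-C bond is a single bond between CX4 carbons, not CX3=CX3.
(B) contains a vinyl group (-CH=CH2), which satisfies every atom and bond constraint.
(C) has an ethynyl group (-C#CH) but the C-C bond is a triple bond, not a double bond.
So the answer is (B).

B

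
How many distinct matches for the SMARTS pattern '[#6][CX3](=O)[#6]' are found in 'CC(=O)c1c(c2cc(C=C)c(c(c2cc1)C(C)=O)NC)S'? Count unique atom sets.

[#6][CX3](=O)[#6] is the SMARTS for a ketone: a carbonyl carbon (no H) flanked by two carbons.
The molecule carries 2 separate instances of an acetyl/ketone group (-C(=O)CH3) meeting every constraint; each maps to a distinct set of atoms, giving 2 matches.

2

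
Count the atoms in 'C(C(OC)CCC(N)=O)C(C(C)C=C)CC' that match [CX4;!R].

The query [CX4;!R] means: aliphatic carbon with four total connections, not in a ring.
Check the 16 heavy atoms by environment: 10× C (X4, acyclic) → match; 1× O (X2, acyclic) → no; 3× C (X3, acyclic) → no; 1× O (X1, acyclic) → no; 1× N (X3, acyclic) → no.
That gives 10 matching atoms.

10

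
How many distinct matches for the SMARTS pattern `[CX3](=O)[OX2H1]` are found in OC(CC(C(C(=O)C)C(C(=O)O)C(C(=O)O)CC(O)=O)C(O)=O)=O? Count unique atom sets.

[CX3](=O)[OX2H1] is the SMARTS for a carboxylic acid: an sp2 carbon double-bonded to O and single-bonded to an -OH oxygen.
The molecule carries 5 separate instances of a carboxylic acid group (-C(=O)OH) meeting every constraint; each maps to a distinct set of atoms, giving 5 matches.

5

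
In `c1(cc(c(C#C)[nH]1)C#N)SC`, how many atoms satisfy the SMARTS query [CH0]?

2

The query [CH0] means: aliphatic carbon with no attached hydrogen.
Check the 11 heavy atoms by environment: 1× n (aromatic, H1) → no; 3× c (aromatic, H0) → no; 1× c (aromatic, H1) → no; 2× C (H0) → match; 1× N (H0) → no; 1× C (H1) → no; 1× S (H0) → no; 1× C (H3) → no.
That gives 2 matching atoms.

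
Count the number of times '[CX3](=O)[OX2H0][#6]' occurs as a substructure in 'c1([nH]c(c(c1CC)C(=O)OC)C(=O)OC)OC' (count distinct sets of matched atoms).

2

[CX3](=O)[OX2H0][#6] is the SMARTS for an ester: a carbonyl carbon bonded to an oxygen that is itself bonded to carbon (no H on that O).
The molecule carries 2 separate instances of a methyl-ester group (-C(=O)OCH3) meeting every constraint; each maps to a distinct set of atoms, giving 2 matches.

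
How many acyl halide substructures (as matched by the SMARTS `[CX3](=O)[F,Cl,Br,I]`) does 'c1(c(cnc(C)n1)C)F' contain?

0

[CX3](=O)[F,Cl,Br,I] is the SMARTS for an acyl halide: a carbonyl carbon bonded to a halogen.
No fragment in the molecule satisfies every constraint, giving 0 matches.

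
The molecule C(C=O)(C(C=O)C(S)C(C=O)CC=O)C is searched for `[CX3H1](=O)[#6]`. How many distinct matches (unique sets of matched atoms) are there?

[CX3H1](=O)[#6] is the SMARTS for an aldehyde: an sp2 carbon with one H, double-bonded to O and single-bonded to carbon.
The molecule carries 4 separate instances of an aldehyde (-CHO) meeting every constraint; each maps to a distinct set of atoms, giving 4 matches.

4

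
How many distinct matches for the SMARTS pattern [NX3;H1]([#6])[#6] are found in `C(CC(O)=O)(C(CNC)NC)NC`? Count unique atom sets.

[NX3;H1]([#6])[#6] is the SMARTS for a secondary amine: a trivalent nitrogen with one H, bonded to two carbons.
The molecule carries 3 separate instances of an N-methylamino group (-NHCH3) meeting every constraint; each maps to a distinct set of atoms, giving 3 matches.

3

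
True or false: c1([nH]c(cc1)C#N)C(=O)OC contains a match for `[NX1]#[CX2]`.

The pattern [NX1]#[CX2] describes a nitrogen triple-bonded to a two-connected carbon — a nitrile.
The molecule carries a nitrile (-C#N), whose atoms satisfy every constraint of the query, so the pattern matches.

True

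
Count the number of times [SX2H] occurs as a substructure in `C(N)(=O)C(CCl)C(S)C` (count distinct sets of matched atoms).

1

[SX2H] is the SMARTS for a thiol: an aliphatic sulfur with two connections, one being H.
Exactly one fragment in the molecule meets all constraints, giving 1 match.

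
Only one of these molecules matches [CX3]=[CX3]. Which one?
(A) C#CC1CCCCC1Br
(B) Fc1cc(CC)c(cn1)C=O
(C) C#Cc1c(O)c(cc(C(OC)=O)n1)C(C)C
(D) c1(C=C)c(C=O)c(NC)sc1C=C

D

[CX3]=[CX3] describes a non-aromatic C=C double bond between two sp2 carbons (an alkene).
(A) has an ethynyl group (-C#CH) but the C-C bond is a triple bond, not a double bond.
(B) has an ethyl group (-CH2CH3) but its C-C bond is a single bond between CX4 carbons, not CX3=CX3.
(C) has an ethynyl group (-C#CH) but the C-C bond is a triple bond, not a double bond.
(D) contains a vinyl group (-CH=CH2), which satisfies every atom and bond constraint.
So the answer is (D).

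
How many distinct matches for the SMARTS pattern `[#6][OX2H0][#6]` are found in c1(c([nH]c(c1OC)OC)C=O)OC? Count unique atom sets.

[#6][OX2H0][#6] is the SMARTS for an ether: an aliphatic oxygen bridging two carbons with no H on the oxygen.
The molecule carries 3 separate instances of a methoxy ether (-OCH3) meeting every constraint; each maps to a distinct set of atoms, giving 3 matches.

3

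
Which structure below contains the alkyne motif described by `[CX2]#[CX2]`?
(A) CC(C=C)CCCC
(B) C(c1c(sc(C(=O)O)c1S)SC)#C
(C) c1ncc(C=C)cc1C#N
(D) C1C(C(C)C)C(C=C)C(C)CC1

B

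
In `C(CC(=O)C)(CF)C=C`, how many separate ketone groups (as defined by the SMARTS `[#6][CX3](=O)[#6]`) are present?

1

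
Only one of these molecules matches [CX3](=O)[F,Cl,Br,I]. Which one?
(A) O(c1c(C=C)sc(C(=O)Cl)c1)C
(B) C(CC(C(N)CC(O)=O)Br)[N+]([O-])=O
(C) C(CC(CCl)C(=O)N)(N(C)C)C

[CX3](=O)[F,Cl,Br,I] describes a carbonyl carbon bonded to a halogen (an acyl halide).
(A) contains an acyl chloride (-C(=O)Cl), which satisfies every atom and bond constraint.
(B) has a carboxylic acid group (-C(=O)OH) but the carbonyl is bonded to -OH, not to a halogen.
(C) has a chloro substituent but the Cl is not on a carbonyl carbon.
So the answer is (A).

A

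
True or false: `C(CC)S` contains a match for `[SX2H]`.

The pattern [SX2H] describes an aliphatic sulfur with two connections, one being H — a thiol.
The molecule carries a thiol (-SH), whose atoms satisfy every constraint of the query, so the pattern matches.

True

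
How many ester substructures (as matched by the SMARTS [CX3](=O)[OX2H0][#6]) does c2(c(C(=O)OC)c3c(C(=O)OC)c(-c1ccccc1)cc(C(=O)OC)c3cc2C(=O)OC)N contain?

4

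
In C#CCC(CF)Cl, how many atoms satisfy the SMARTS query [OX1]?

0

The query [OX1] means: aliphatic oxygen with one total connection — typically a carbonyl =O or an oxide.
Check the 7 heavy atoms by environment: 3× C (X4) → no; 1× Cl (X1) → no; 1× F (X1) → no; 2× C (X2) → no.
No environment satisfies the query, so 0 matching atoms.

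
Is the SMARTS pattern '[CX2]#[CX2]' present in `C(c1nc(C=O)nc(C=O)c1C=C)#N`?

No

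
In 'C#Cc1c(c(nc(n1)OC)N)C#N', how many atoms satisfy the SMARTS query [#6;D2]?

2

The query [#6;D2] means: any carbon bonded to exactly two heavy atoms.
Check the 13 heavy atoms by environment: 2× n (aromatic, D2) → no; 4× c (aromatic, D3) → no; 2× C (D2) → match; 2× N (D1) → no; 2× C (D1) → no; 1× O (D2) → no.
That gives 2 matching atoms.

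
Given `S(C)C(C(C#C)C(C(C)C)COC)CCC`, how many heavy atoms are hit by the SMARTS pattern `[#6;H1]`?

5

Check the 16 heavy atoms by environment: 5× C (H3) → no; 3× C (H2) → no; 5× C (H1) → match; 1× C (H0) → no; 1× S (H0) → no; 1× O (H0) → no.
That gives 5 matching atoms.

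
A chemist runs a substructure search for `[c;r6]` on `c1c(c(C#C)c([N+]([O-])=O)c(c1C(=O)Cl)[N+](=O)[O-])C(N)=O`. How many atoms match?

6

The query [c;r6] means: aromatic carbon that belongs to a six-membered ring.
Check the 20 heavy atoms by environment: 6× c (aromatic, in 6-ring) → match; 2× N (charge +1, acyclic) → no; 2× O (charge -1, acyclic) → no; 4× O (acyclic) → no; 4× C (acyclic) → no; 1× N (acyclic) → no; 1× Cl (acyclic) → no.
That gives 6 matching atoms.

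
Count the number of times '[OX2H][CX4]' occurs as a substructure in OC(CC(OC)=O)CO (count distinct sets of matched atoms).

[OX2H][CX4] is the SMARTS for an aliphatic alcohol: a hydroxyl oxygen bound to an sp3 (X4) carbon.
The molecule carries 2 separate instances of a hydroxyl group (-OH) meeting every constraint; each maps to a distinct set of atoms, giving 2 matches.

2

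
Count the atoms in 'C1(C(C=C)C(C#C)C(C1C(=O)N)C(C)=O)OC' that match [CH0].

3

The query [CH0] means: aliphatic carbon with no attached hydrogen.
Check the 17 heavy atoms by environment: 7× C (H1) → no; 3× O (H0) → no; 2× C (H3) → no; 3× C (H0) → match; 1× C (H2) → no; 1× N (H2) → no.
That gives 3 matching atoms.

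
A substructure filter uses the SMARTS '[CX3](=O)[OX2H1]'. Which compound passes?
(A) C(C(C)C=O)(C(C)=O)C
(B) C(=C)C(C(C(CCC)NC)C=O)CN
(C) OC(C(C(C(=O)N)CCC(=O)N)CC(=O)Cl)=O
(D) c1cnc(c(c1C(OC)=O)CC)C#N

C

[CX3](=O)[OX2H1] describes an sp2 carbon double-bonded to O and single-bonded to an -OH oxygen (a carboxylic acid).
(A) has an aldehyde (-CHO) but there is no singly-bonded oxygen on the carbonyl carbon.
(B) has an aldehyde (-CHO) but there is no singly-bonded oxygen on the carbonyl carbon.
(C) contains a carboxylic acid group (-C(=O)OH), which satisfies every atom and bond constraint.
(D) has a methyl-ester group (-C(=O)OCH3) but the singly-bonded O has no H (OX2H0, not OX2H1).
So the answer is (C).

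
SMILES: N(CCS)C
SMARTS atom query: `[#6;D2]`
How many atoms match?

2

Check the 5 heavy atoms by environment: 2× C (D2) → match; 1× N (D2) → no; 1× C (D1) → no; 1× S (D1) → no.
That gives 2 matching atoms.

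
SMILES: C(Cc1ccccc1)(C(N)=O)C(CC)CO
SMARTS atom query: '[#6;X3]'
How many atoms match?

The query [#6;X3] means: any carbon (aromatic or not) with three total connections.
Check the 16 heavy atoms by environment: 6× C (X4) → no; 1× C (X3) → match; 1× O (X1) → no; 1× N (X3) → no; 6× c (aromatic, X3) → match; 1× O (X2) → no.
Summing the matching environments: 1 + 6 = 7 matching atoms.

7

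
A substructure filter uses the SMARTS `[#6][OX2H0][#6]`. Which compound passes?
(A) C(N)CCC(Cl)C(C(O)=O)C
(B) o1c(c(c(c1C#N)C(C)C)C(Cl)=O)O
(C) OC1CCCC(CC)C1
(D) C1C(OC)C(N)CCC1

[#6][OX2H0][#6] describes an aliphatic oxygen bridging two carbons with no H on the oxygen (an ether).
(A) has a carboxylic acid group (-C(=O)OH) but the -OH oxygen has H1; the =O is OX1, not OX2.
(B) has a hydroxyl group (-OH) but the oxygen has H1, not H0 bridging two carbons.
(C) has a hydroxyl group (-OH) but the oxygen has H1, not H0 bridging two carbons.
(D) contains a methoxy ether (-OCH3), which satisfies every atom and bond constraint.
So the answer is (D).

D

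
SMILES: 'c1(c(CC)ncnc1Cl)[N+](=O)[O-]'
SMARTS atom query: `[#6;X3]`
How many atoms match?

Check the 12 heavy atoms by environment: 2× n (aromatic, X2) → no; 4× c (aromatic, X3) → match; 1× Cl (X1) → no; 1× N (charge +1, X3) → no; 1× O (charge -1, X1) → no; 1× O (X1) → no; 2× C (X4) → no.
That gives 4 matching atoms.

4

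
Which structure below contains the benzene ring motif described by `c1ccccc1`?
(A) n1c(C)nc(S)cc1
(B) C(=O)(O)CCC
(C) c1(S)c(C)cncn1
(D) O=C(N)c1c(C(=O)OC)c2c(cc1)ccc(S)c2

c1ccccc1 describes six aromatic carbons in a ring (a benzene ring).
(A) has a methyl group (-CH3) but no six-membered all-carbon aromatic ring is present.
(B) has a methyl group (-CH3) but no six-membered all-carbon aromatic ring is present.
(C) has a methyl group (-CH3) but no six-membered all-carbon aromatic ring is present.
(D) contains the required atom environment, so the pattern matches.
So the answer is (D).

D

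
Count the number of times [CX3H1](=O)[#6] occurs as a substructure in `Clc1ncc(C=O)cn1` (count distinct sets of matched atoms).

1

[CX3H1](=O)[#6] is the SMARTS for an aldehyde: an sp2 carbon with one H, double-bonded to O and single-bonded to carbon.
Exactly one fragment in the molecule meets all constraints, giving 1 match.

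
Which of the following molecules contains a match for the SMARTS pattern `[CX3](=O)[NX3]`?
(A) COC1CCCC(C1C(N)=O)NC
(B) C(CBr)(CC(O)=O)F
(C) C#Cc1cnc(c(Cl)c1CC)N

[CX3](=O)[NX3] describes a carbonyl carbon bonded to a trivalent nitrogen (an amide).
(A) contains a primary amide (-C(=O)NH2), which satisfies every atom and bond constraint.
(B) has a carboxylic acid group (-C(=O)OH) but the carbonyl is bonded to O, not to an NX3 nitrogen.
(C) has a primary amino group (-NH2) but the -NH2 is not attached to a carbonyl carbon.
So the answer is (A).

A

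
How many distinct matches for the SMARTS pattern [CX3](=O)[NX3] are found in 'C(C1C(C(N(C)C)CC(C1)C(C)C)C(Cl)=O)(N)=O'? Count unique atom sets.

[CX3](=O)[NX3] is the SMARTS for an amide: a carbonyl carbon bonded to a trivalent nitrogen.
Exactly one fragment in the molecule meets all constraints, giving 1 match.

1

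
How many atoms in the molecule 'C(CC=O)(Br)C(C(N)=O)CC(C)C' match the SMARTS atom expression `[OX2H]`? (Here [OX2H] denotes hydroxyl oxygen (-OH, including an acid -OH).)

0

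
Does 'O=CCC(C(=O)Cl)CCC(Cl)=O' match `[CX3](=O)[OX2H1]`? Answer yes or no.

No

The pattern [CX3](=O)[OX2H1] describes an sp2 carbon double-bonded to O and single-bonded to an -OH oxygen — a carboxylic acid.
The closest candidate here is an acyl chloride (-C(=O)Cl), but the carbonyl is bonded to Cl, not to an -OH oxygen. No other fragment satisfies the full query, so there is no match.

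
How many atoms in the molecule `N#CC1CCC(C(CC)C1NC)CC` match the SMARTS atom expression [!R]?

8

The query [!R] means: !R matches any atom not in a ring.
Check the 14 heavy atoms by environment: 6× C (in 6-ring) → no; 6× C (acyclic) → match; 2× N (acyclic) → match.
Summing the matching environments: 6 + 2 = 8 matching atoms.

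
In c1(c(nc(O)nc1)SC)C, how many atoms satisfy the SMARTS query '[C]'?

The query [C] means: uppercase C matches aliphatic (non-aromatic) carbon only.
Check the 10 heavy atoms by environment: 2× n (aromatic) → no; 4× c (aromatic) → no; 2× C → match; 1× O → no; 1× S → no.
That gives 2 matching atoms.

2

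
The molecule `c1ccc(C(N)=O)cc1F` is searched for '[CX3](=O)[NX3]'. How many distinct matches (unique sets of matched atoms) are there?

[CX3](=O)[NX3] is the SMARTS for an amide: a carbonyl carbon bonded to a trivalent nitrogen.
Exactly one fragment in the molecule meets all constraints, giving 1 match.

1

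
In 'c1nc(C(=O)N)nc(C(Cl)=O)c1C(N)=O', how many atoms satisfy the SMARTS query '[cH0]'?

The query [cH0] means: aromatic carbon with no attached hydrogen (substituted or ring-fusion).
Check the 15 heavy atoms by environment: 2× n (aromatic, H0) → no; 3× c (aromatic, H0) → match; 1× c (aromatic, H1) → no; 3× C (H0) → no; 3× O (H0) → no; 1× Cl (H0) → no; 2× N (H2) → no.
That gives 3 matching atoms.

3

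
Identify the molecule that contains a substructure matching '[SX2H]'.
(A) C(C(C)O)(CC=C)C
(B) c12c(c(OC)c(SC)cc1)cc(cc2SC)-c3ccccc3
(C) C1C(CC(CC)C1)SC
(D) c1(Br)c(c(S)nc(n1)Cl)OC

D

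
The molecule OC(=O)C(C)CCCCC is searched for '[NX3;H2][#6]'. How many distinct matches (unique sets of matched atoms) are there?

[NX3;H2][#6] is the SMARTS for a primary amine: a trivalent nitrogen with two H attached to carbon.
No fragment in the molecule satisfies every constraint, giving 0 matches.

0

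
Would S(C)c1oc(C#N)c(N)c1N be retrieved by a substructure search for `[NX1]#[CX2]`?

Yes

The pattern [NX1]#[CX2] describes a nitrogen triple-bonded to a two-connected carbon — a nitrile.
The molecule carries a nitrile (-C#N), whose atoms satisfy every constraint of the query, so the pattern matches.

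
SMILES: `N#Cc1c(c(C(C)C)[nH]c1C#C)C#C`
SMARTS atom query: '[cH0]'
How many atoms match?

4

The query [cH0] means: aromatic carbon with no attached hydrogen (substituted or ring-fusion).
Check the 14 heavy atoms by environment: 1× n (aromatic, H1) → no; 4× c (aromatic, H0) → match; 3× C (H0) → no; 3× C (H1) → no; 2× C (H3) → no; 1× N (H0) → no.
That gives 4 matching atoms.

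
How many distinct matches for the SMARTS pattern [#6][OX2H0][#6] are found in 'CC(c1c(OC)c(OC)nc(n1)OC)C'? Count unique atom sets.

[#6][OX2H0][#6] is the SMARTS for an ether: an aliphatic oxygen bridging two carbons with no H on the oxygen.
The molecule carries 3 separate instances of a methoxy ether (-OCH3) meeting every constraint; each maps to a distinct set of atoms, giving 3 matches.

3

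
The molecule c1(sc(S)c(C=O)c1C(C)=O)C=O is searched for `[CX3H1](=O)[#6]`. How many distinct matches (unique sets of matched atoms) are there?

2

[CX3H1](=O)[#6] is the SMARTS for an aldehyde: an sp2 carbon with one H, double-bonded to O and single-bonded to carbon.
The molecule carries 2 separate instances of an aldehyde (-CHO) meeting every constraint; each maps to a distinct set of atoms, giving 2 matches.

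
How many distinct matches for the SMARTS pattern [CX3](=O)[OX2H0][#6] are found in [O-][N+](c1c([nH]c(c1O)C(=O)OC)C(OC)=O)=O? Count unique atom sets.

[CX3](=O)[OX2H0][#6] is the SMARTS for an ester: a carbonyl carbon bonded to an oxygen that is itself bonded to carbon (no H on that O).
The molecule carries 2 separate instances of a methyl-ester group (-C(=O)OCH3) meeting every constraint; each maps to a distinct set of atoms, giving 2 matches.

2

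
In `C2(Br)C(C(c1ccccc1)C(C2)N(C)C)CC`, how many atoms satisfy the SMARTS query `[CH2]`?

2

The query [CH2] means: aliphatic carbon with exactly two hydrogens.
Check the 17 heavy atoms by environment: 4× C (H1) → no; 2× C (H2) → match; 1× c (aromatic, H0) → no; 5× c (aromatic, H1) → no; 3× C (H3) → no; 1× N (H0) → no; 1× Br (H0) → no.
That gives 2 matching atoms.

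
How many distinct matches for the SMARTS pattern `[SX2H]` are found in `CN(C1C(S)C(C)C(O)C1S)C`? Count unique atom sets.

[SX2H] is the SMARTS for a thiol: an aliphatic sulfur with two connections, one being H.
The molecule carries 2 separate instances of a thiol (-SH) meeting every constraint; each maps to a distinct set of atoms, giving 2 matches.

2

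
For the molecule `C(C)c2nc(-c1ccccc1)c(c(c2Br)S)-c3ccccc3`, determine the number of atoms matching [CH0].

The query [CH0] means: aliphatic carbon with no attached hydrogen.
Check the 22 heavy atoms by environment: 1× n (aromatic, H0) → no; 7× c (aromatic, H0) → no; 10× c (aromatic, H1) → no; 1× Br (H0) → no; 1× S (H1) → no; 1× C (H2) → no; 1× C (H3) → no.
No environment satisfies the query, so 0 matching atoms.

0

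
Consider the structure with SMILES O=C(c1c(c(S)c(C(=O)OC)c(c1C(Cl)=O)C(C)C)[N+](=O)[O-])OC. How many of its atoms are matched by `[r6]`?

The query [r6] means: r6 matches atoms in a six-membered ring.
Check the 24 heavy atoms by environment: 6× c (aromatic, in 6-ring) → match; 8× C (acyclic) → no; 6× O (acyclic) → no; 1× Cl (acyclic) → no; 1× N (charge +1, acyclic) → no; 1× O (charge -1, acyclic) → no; 1× S (acyclic) → no.
That gives 6 matching atoms.

6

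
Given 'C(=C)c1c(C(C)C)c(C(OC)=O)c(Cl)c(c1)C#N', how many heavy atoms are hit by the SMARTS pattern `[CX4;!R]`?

4

Check the 18 heavy atoms by environment: 6× c (aromatic, X3, in 6-ring) → no; 3× C (X3, acyclic) → no; 1× O (X1, acyclic) → no; 1× O (X2, acyclic) → no; 4× C (X4, acyclic) → match; 1× C (X2, acyclic) → no; 1× N (X1, acyclic) → no; 1× Cl (X1, acyclic) → no.
That gives 4 matching atoms.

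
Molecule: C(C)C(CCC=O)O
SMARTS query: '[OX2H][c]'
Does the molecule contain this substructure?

No

The pattern [OX2H][c] describes a hydroxyl oxygen attached to an aromatic carbon — a phenol.
The closest candidate here is a hydroxyl group (-OH), but the -OH is on an aliphatic carbon, not an aromatic c. No other fragment satisfies the full query, so there is no match.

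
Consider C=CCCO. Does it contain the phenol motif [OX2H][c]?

No

The pattern [OX2H][c] describes a hydroxyl oxygen attached to an aromatic carbon — a phenol.
The closest candidate here is a hydroxyl group (-OH), but the -OH is on an aliphatic carbon, not an aromatic c. No other fragment satisfies the full query, so there is no match.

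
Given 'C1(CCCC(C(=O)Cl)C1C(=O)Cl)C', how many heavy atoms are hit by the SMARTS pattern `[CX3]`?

Check the 13 heavy atoms by environment: 7× C (X4) → no; 2× C (X3) → match; 2× O (X1) → no; 2× Cl (X1) → no.
That gives 2 matching atoms.

2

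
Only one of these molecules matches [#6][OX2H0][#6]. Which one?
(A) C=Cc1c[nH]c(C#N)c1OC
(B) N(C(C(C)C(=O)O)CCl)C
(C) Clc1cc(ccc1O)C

[#6][OX2H0][#6] describes an aliphatic oxygen bridging two carbons with no H on the oxygen (an ether).
(A) contains a methoxy ether (-OCH3), which satisfies every atom and bond constraint.
(B) has a carboxylic acid group (-C(=O)OH) but the -OH oxygen has H1; the =O is OX1, not OX2.
(C) has a hydroxyl group (-OH) but the oxygen has H1, not H0 bridging two carbons.
So the answer is (A).

A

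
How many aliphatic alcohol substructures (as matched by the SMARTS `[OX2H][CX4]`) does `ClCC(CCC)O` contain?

1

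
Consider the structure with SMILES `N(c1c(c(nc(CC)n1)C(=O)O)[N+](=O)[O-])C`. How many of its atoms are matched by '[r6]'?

The query [r6] means: r6 matches atoms in a six-membered ring.
Check the 16 heavy atoms by environment: 2× n (aromatic, in 6-ring) → match; 4× c (aromatic, in 6-ring) → match; 4× C (acyclic) → no; 3× O (acyclic) → no; 1× N (acyclic) → no; 1× N (charge +1, acyclic) → no; 1× O (charge -1, acyclic) → no.
Summing the matching environments: 2 + 4 = 6 matching atoms.

6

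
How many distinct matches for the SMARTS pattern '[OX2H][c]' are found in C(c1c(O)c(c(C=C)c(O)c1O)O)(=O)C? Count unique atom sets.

[OX2H][c] is the SMARTS for a phenol: a hydroxyl oxygen attached to an aromatic carbon.
The molecule carries 4 separate instances of a hydroxyl group (-OH) meeting every constraint; each maps to a distinct set of atoms, giving 4 matches.

4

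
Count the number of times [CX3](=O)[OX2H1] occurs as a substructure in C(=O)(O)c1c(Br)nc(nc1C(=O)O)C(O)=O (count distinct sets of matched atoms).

3

[CX3](=O)[OX2H1] is the SMARTS for a carboxylic acid: an sp2 carbon double-bonded to O and single-bonded to an -OH oxygen.
The molecule carries 3 separate instances of a carboxylic acid group (-C(=O)OH) meeting every constraint; each maps to a distinct set of atoms, giving 3 matches.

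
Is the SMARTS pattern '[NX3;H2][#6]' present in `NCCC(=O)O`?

The pattern [NX3;H2][#6] describes a trivalent nitrogen with two H attached to carbon — a primary amine.
The molecule carries a primary amino group (-NH2), whose atoms satisfy every constraint of the query, so the pattern matches.

Yes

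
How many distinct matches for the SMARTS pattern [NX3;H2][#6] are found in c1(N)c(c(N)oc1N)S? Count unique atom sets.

3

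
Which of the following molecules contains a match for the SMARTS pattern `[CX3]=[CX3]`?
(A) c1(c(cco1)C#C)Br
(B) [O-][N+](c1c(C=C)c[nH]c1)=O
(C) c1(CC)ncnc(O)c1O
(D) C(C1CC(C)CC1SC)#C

B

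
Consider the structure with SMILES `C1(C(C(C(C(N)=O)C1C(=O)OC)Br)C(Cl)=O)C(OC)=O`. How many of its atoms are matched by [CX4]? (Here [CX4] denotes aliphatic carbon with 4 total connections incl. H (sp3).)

7

The query [CX4] means: C with X4: aliphatic carbon with exactly 4 total connections (bonds + H).
Check the 20 heavy atoms by environment: 7× C (X4) → match; 4× C (X3) → no; 4× O (X1) → no; 2× O (X2) → no; 1× Cl (X1) → no; 1× N (X3) → no; 1× Br (X1) → no.
That gives 7 matching atoms.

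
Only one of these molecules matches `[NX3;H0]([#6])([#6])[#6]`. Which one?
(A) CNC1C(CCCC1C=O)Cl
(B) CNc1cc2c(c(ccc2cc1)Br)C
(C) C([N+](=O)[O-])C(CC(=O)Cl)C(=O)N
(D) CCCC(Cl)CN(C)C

D

[NX3;H0]([#6])([#6])[#6] describes a trivalent nitrogen with no H, bonded to three carbons (a tertiary amine).
(A) has an N-methylamino group (-NHCH3) but the nitrogen still has one H (H1), not H0.
(B) has an N-methylamino group (-NHCH3) but the nitrogen still has one H (H1), not H0.
(C) has a primary amide (-C(=O)NH2) but the amide nitrogen has H2 and only one carbon neighbour.
(D) contains a dimethylamino group (-N(CH3)2), which satisfies every atom and bond constraint.
So the answer is (D).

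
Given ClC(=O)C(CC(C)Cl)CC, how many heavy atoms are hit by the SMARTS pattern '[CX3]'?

1

The query [CX3] means: C with X3: aliphatic carbon with exactly 3 total connections.
Check the 10 heavy atoms by environment: 6× C (X4) → no; 2× Cl (X1) → no; 1× C (X3) → match; 1× O (X1) → no.
That gives 1 matching atom.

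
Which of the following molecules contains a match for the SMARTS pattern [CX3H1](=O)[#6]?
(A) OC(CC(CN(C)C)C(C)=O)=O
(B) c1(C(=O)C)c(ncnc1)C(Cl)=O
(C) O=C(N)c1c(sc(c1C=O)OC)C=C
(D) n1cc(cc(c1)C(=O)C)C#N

[CX3H1](=O)[#6] describes an sp2 carbon with one H, double-bonded to O and single-bonded to carbon (an aldehyde).
(A) has an acetyl/ketone group (-C(=O)CH3) but the carbonyl carbon has H0 (two carbon neighbours), not H1.
(B) has an acetyl/ketone group (-C(=O)CH3) but the carbonyl carbon has H0 (two carbon neighbours), not H1.
(C) contains an aldehyde (-CHO), which satisfies every atom and bond constraint.
(D) has an acetyl/ketone group (-C(=O)CH3) but the carbonyl carbon has H0 (two carbon neighbours), not H1.
So the answer is (C).

C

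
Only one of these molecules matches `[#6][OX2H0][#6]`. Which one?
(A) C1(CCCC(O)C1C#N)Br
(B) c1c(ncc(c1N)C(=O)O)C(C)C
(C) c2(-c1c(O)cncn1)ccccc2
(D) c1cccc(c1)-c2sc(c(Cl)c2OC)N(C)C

[#6][OX2H0][#6] describes an aliphatic oxygen bridging two carbons with no H on the oxygen (an ether).
(A) has a hydroxyl group (-OH) but the oxygen has H1, not H0 bridging two carbons.
(B) has a carboxylic acid group (-C(=O)OH) but the -OH oxygen has H1; the =O is OX1, not OX2.
(C) has a hydroxyl group (-OH) but the oxygen has H1, not H0 bridging two carbons.
(D) contains a methoxy ether (-OCH3), which satisfies every atom and bond constraint.
So the answer is (D).

D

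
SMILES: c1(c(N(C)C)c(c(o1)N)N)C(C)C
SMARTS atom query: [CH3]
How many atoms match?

4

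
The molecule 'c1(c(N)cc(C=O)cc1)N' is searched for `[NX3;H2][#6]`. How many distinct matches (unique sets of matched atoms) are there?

2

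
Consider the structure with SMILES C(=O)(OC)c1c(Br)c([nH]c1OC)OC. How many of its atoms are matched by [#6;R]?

Check the 14 heavy atoms by environment: 1× n (aromatic, in 5-ring) → no; 4× c (aromatic, in 5-ring) → match; 1× Br (acyclic) → no; 4× O (acyclic) → no; 4× C (acyclic) → no.
That gives 4 matching atoms.

4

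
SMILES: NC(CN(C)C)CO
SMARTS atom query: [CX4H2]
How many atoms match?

The query [CX4H2] means: sp3 carbon (X4) with exactly two hydrogens.
Check the 8 heavy atoms by environment: 2× C (H2, X4) → match; 1× C (H1, X4) → no; 1× N (H0, X3) → no; 2× C (H3, X4) → no; 1× O (H1, X2) → no; 1× N (H2, X3) → no.
That gives 2 matching atoms.

2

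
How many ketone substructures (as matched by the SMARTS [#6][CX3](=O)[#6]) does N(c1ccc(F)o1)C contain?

0

[#6][CX3](=O)[#6] is the SMARTS for a ketone: a carbonyl carbon (no H) flanked by two carbons.
No fragment in the molecule satisfies every constraint, giving 0 matches.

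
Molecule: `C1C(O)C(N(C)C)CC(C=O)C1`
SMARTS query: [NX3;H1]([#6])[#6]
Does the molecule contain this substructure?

The pattern [NX3;H1]([#6])[#6] describes a trivalent nitrogen with one H, bonded to two carbons — a secondary amine.
The closest candidate here is a dimethylamino group (-N(CH3)2), but the nitrogen has H0, not H1. No other fragment satisfies the full query, so there is no match.

No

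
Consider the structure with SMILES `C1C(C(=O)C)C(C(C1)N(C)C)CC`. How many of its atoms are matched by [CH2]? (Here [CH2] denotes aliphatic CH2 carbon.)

The query [CH2] means: aliphatic carbon with exactly two hydrogens.
Check the 13 heavy atoms by environment: 3× C (H1) → no; 3× C (H2) → match; 1× C (H0) → no; 1× O (H0) → no; 4× C (H3) → no; 1× N (H0) → no.
That gives 3 matching atoms.

3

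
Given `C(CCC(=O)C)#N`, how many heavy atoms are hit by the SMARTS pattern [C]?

5

The query [C] means: uppercase C matches aliphatic (non-aromatic) carbon only.
Check the 7 heavy atoms by environment: 5× C → match; 1× N → no; 1× O → no.
That gives 5 matching atoms.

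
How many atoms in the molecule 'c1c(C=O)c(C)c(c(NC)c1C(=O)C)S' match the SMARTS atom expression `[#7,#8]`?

3

Check the 15 heavy atoms by environment: 6× c (aromatic) → no; 1× N → match; 5× C → no; 1× S → no; 2× O → match.
Summing the matching environments: 1 + 2 = 3 matching atoms.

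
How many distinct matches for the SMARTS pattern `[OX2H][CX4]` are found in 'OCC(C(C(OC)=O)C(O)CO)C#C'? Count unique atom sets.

3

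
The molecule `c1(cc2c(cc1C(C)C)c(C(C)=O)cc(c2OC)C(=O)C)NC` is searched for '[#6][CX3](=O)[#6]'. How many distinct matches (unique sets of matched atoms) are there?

2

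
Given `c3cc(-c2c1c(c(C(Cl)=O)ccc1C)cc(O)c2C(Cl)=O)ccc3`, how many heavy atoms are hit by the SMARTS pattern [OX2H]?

1

The query [OX2H] means: aliphatic oxygen with two connections, one of which is H — an -OH oxygen.
Check the 24 heavy atoms by environment: 8× c (aromatic, H0, X3) → no; 8× c (aromatic, H1, X3) → no; 1× C (H3, X4) → no; 2× C (H0, X3) → no; 2× O (H0, X1) → no; 2× Cl (H0, X1) → no; 1× O (H1, X2) → match.
That gives 1 matching atom.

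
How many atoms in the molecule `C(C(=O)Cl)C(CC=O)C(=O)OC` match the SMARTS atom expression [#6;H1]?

The query [#6;H1] means: any carbon bearing exactly one hydrogen.
Check the 12 heavy atoms by environment: 2× C (H2) → no; 2× C (H1) → match; 4× O (H0) → no; 2× C (H0) → no; 1× C (H3) → no; 1× Cl (H0) → no.
That gives 2 matching atoms.

2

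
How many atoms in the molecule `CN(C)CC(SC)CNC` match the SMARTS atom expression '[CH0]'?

The query [CH0] means: aliphatic carbon with no attached hydrogen.
Check the 10 heavy atoms by environment: 2× C (H2) → no; 1× C (H1) → no; 1× N (H0) → no; 4× C (H3) → no; 1× N (H1) → no; 1× S (H0) → no.
No environment satisfies the query, so 0 matching atoms.

0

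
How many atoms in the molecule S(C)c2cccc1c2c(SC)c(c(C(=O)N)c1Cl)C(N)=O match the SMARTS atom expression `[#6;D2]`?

3

Check the 21 heavy atoms by environment: 7× c (aromatic, D3) → no; 3× c (aromatic, D2) → match; 2× C (D3) → no; 2× O (D1) → no; 2× N (D1) → no; 1× Cl (D1) → no; 2× S (D2) → no; 2× C (D1) → no.
That gives 3 matching atoms.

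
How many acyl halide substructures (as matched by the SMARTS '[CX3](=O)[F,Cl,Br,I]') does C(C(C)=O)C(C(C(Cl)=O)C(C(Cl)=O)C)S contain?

2

[CX3](=O)[F,Cl,Br,I] is the SMARTS for an acyl halide: a carbonyl carbon bonded to a halogen.
The molecule carries 2 separate instances of an acyl chloride (-C(=O)Cl) meeting every constraint; each maps to a distinct set of atoms, giving 2 matches.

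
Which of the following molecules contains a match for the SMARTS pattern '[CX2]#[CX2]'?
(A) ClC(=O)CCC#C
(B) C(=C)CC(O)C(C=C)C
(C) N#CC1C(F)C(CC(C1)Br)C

A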